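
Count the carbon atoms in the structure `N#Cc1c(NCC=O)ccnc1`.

8

The symbol for carbon appears 8 times in the SMILES. Lowercase c denotes aromatic carbon and counts toward C.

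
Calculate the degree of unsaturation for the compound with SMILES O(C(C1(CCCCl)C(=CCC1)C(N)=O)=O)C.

4

Molecular formula from the SMILES: C11H16ClNO3.
DoU = (2C + 2 + N − H − X)/2 = (2·11 + 2 + 1 − 16 − 1)/2 = 8/2 = 4.
(Structurally: 1 ring(s) + 3 π bond(s) = 4.)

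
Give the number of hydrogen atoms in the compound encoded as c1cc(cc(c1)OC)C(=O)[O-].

Hydrogens are implicit in SMILES; fill each atom to its normal valence:
  4 × C (aromatic): 1 H each → 4
  2 × C (aromatic): no H
  2 × O: no H
  1 × C: 3 H
  1 × C: no H
  1 × O (charge -1): no H
  Total hydrogens = 7.

7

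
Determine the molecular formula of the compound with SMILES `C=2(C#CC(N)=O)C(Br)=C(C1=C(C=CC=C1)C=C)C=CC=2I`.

C17H11BrINO

Heavy atoms from the SMILES: 1 Br, 17 C, 1 I, 1 N, 1 O.
Implicit hydrogens by atom environment:
  6 × C (aromatic): 1 H each → 6
  6 × C (aromatic): no H
  3 × C: no H
  1 × Br: no H
  1 × C: 2 H
  1 × C: 1 H
  1 × I: no H
  1 × N: 2 H
  1 × O: no H
  Total hydrogens = 11.
Molecular formula: C17H11BrINO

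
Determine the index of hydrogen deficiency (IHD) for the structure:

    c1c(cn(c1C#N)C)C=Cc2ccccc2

10

Molecular formula from the SMILES: C14H12N2.
DoU = (2C + 2 + N − H − X)/2 = (2·14 + 2 + 2 − 12 − 0)/2 = 20/2 = 10.
(Structurally: 2 ring(s) + 8 π bond(s) = 10.)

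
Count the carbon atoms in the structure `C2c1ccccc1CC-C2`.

10

The symbol for carbon appears 10 times in the SMILES. Lowercase c denotes aromatic carbon and counts toward C.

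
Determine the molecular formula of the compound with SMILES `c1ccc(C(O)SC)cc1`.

Heavy atoms from the SMILES: 8 C, 1 O, 1 S.
Implicit hydrogens by atom environment:
  5 × C (aromatic): 1 H each → 5
  1 × C: 3 H
  1 × C: 1 H
  1 × C (aromatic): no H
  1 × O: 1 H
  1 × S: no H
  Total hydrogens = 10.
Molecular formula: C8H10OS

C8H10OS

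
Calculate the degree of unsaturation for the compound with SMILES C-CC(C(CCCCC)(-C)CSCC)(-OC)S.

Molecular formula from the SMILES: C14H30OS2.
DoU = (2C + 2 + N − H − X)/2 = (2·14 + 2 + 0 − 30 − 0)/2 = 0/2 = 0.
(Structurally: 0 ring(s) + 0 π bond(s) = 0.)

0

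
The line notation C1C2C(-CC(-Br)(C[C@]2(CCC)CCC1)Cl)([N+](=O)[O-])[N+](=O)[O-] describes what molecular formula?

C13H20BrClN2O4

Heavy atoms from the SMILES: 1 Br, 13 C, 1 Cl, 2 N, 4 O.
Implicit hydrogens by atom environment:
  8 × C: 2 H each → 16
  3 × C: no H
  2 × N (charge +1): no H
  2 × O: no H
  2 × O (charge -1): no H
  1 × Br: no H
  1 × C: 3 H
  1 × C: 1 H
  1 × Cl: no H
  Total hydrogens = 20.
Molecular formula: C13H20BrClN2O4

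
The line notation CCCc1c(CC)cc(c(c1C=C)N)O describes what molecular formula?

Heavy atoms from the SMILES: 13 C, 1 N, 1 O.
Implicit hydrogens by atom environment:
  5 × C (aromatic): no H
  4 × C: 2 H each → 8
  2 × C: 3 H each → 6
  1 × C (aromatic): 1 H
  1 × C: 1 H
  1 × N: 2 H
  1 × O: 1 H
  Total hydrogens = 19.
Molecular formula: C13H19NO

C13H19NO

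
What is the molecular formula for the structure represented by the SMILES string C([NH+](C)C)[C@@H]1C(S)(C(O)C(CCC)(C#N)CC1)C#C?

C15H25N2OS+

Heavy atoms from the SMILES: 15 C, 2 N, 1 O, 1 S.
Implicit hydrogens by atom environment:
  5 × C: 2 H each → 10
  4 × C: no H
  3 × C: 3 H each → 9
  3 × C: 1 H each → 3
  1 × N (charge +1): 1 H
  1 × N: no H
  1 × O: 1 H
  1 × S: 1 H
  Total hydrogens = 25.
Net charge +1.
Molecular formula: C15H25N2OS+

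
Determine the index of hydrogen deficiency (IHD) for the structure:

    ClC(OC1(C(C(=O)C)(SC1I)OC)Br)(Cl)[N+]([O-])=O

Molecular formula from the SMILES: C7H7BrCl2INO5S.
DoU = (2C + 2 + N − H − X)/2 = (2·7 + 2 + 1 − 7 − 4)/2 = 6/2 = 3.
(Structurally: 1 ring(s) + 2 π bond(s) = 3.)

3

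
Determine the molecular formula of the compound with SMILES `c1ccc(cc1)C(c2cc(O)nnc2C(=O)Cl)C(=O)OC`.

Heavy atoms from the SMILES: 14 C, 1 Cl, 2 N, 4 O.
Implicit hydrogens by atom environment:
  6 × C (aromatic): 1 H each → 6
  4 × C (aromatic): no H
  3 × O: no H
  2 × C: no H
  2 × N (aromatic): no H
  1 × C: 3 H
  1 × C: 1 H
  1 × Cl: no H
  1 × O: 1 H
  Total hydrogens = 11.
Molecular formula: C14H11ClN2O4

C14H11ClN2O4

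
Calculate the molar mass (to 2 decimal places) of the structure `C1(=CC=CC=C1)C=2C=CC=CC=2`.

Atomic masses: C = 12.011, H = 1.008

Molecular formula: C12H10.
M = 12×12.011 + 10×1.008 = 154.21 g/mol.

154.21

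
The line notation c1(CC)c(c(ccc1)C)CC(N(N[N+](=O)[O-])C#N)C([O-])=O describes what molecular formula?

Heavy atoms from the SMILES: 13 C, 4 N, 4 O.
Implicit hydrogens by atom environment:
  3 × C (aromatic): 1 H each → 3
  3 × C (aromatic): no H
  2 × C: 3 H each → 6
  2 × C: 2 H each → 4
  2 × C: no H
  2 × N: no H
  2 × O: no H
  2 × O (charge -1): no H
  1 × C: 1 H
  1 × N: 1 H
  1 × N (charge +1): no H
  Total hydrogens = 15.
Net charge -1.
Molecular formula: C13H15N4O4-

C13H15N4O4-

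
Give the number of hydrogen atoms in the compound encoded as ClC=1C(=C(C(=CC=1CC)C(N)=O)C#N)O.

9

Hydrogens are implicit in SMILES; fill each atom to its normal valence:
  5 × C (aromatic): no H
  2 × C: no H
  1 × C: 3 H
  1 × C: 2 H
  1 × C (aromatic): 1 H
  1 × Cl: no H
  1 × N: 2 H
  1 × N: no H
  1 × O: 1 H
  1 × O: no H
  Total hydrogens = 9.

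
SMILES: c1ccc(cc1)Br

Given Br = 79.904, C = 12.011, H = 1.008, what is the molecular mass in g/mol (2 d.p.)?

Molecular formula: C6H5Br.
M = 1×79.904 + 6×12.011 + 5×1.008 = 157.01 g/mol.

157.01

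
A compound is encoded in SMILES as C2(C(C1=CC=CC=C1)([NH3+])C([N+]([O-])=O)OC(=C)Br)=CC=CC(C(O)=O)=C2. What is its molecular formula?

C17H16BrN2O5+

Heavy atoms from the SMILES: 1 Br, 17 C, 2 N, 5 O.
Implicit hydrogens by atom environment:
  9 × C (aromatic): 1 H each → 9
  3 × C: no H
  3 × C (aromatic): no H
  3 × O: no H
  1 × Br: no H
  1 × C: 2 H
  1 × C: 1 H
  1 × N (charge +1): 3 H
  1 × N (charge +1): no H
  1 × O: 1 H
  1 × O (charge -1): no H
  Total hydrogens = 16.
Net charge +1.
Molecular formula: C17H16BrN2O5+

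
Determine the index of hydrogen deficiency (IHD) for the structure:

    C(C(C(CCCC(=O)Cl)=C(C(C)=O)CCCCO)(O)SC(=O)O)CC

Molecular formula from the SMILES: C17H27ClO6S.
DoU = (2C + 2 + N − H − X)/2 = (2·17 + 2 + 0 − 27 − 1)/2 = 8/2 = 4.
(Structurally: 0 ring(s) + 4 π bond(s) = 4.)

4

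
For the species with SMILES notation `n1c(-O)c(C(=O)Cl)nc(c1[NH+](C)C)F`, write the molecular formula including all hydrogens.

C7H8ClFN3O2+

Heavy atoms from the SMILES: 7 C, 1 Cl, 1 F, 3 N, 2 O.
Implicit hydrogens by atom environment:
  4 × C (aromatic): no H
  2 × C: 3 H each → 6
  2 × N (aromatic): no H
  1 × C: no H
  1 × Cl: no H
  1 × F: no H
  1 × N (charge +1): 1 H
  1 × O: 1 H
  1 × O: no H
  Total hydrogens = 8.
Net charge +1.
Molecular formula: C7H8ClFN3O2+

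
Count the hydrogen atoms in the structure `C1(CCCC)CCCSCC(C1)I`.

21

Hydrogens are implicit in SMILES; fill each atom to its normal valence:
  8 × C: 2 H each → 16
  2 × C: 1 H each → 2
  1 × C: 3 H
  1 × I: no H
  1 × S: no H
  Total hydrogens = 21.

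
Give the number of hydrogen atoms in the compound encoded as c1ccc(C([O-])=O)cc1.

5

Hydrogens are implicit in SMILES; fill each atom to its normal valence:
  5 × C (aromatic): 1 H each → 5
  1 × C (aromatic): no H
  1 × C: no H
  1 × O: no H
  1 × O (charge -1): no H
  Total hydrogens = 5.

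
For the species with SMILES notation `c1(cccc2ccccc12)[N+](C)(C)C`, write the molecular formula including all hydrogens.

Heavy atoms from the SMILES: 13 C, 1 N.
Implicit hydrogens by atom environment:
  7 × C (aromatic): 1 H each → 7
  3 × C: 3 H each → 9
  3 × C (aromatic): no H
  1 × N (charge +1): no H
  Total hydrogens = 16.
Net charge +1.
Molecular formula: C13H16N+

C13H16N+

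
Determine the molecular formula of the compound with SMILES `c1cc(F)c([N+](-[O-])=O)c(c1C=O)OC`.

Heavy atoms from the SMILES: 8 C, 1 F, 1 N, 4 O.
Implicit hydrogens by atom environment:
  4 × C (aromatic): no H
  3 × O: no H
  2 × C (aromatic): 1 H each → 2
  1 × C: 3 H
  1 × C: 1 H
  1 × F: no H
  1 × N (charge +1): no H
  1 × O (charge -1): no H
  Total hydrogens = 6.
Molecular formula: C8H6FNO4

C8H6FNO4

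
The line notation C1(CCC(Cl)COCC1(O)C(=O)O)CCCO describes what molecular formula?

C11H19ClO5

Heavy atoms from the SMILES: 11 C, 1 Cl, 5 O.
Implicit hydrogens by atom environment:
  7 × C: 2 H each → 14
  3 × O: 1 H each → 3
  2 × C: 1 H each → 2
  2 × C: no H
  2 × O: no H
  1 × Cl: no H
  Total hydrogens = 19.
Molecular formula: C11H19ClO5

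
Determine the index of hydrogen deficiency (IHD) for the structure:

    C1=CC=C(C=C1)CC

Molecular formula from the SMILES: C8H10.
DoU = (2C + 2 + N − H − X)/2 = (2·8 + 2 + 0 − 10 − 0)/2 = 8/2 = 4.
(Structurally: 1 ring(s) + 3 π bond(s) = 4.)

4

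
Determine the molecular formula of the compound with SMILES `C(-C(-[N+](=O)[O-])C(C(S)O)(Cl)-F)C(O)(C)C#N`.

C7H10ClFN2O4S

Heavy atoms from the SMILES: 7 C, 1 Cl, 1 F, 2 N, 4 O, 1 S.
Implicit hydrogens by atom environment:
  3 × C: no H
  2 × C: 1 H each → 2
  2 × O: 1 H each → 2
  1 × C: 3 H
  1 × C: 2 H
  1 × Cl: no H
  1 × F: no H
  1 × N: no H
  1 × N (charge +1): no H
  1 × O: no H
  1 × O (charge -1): no H
  1 × S: 1 H
  Total hydrogens = 10.
Molecular formula: C7H10ClFN2O4S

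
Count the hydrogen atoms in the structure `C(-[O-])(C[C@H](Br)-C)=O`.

6

Hydrogens are implicit in SMILES; fill each atom to its normal valence:
  1 × Br: no H
  1 × C: 3 H
  1 × C: 2 H
  1 × C: 1 H
  1 × C: no H
  1 × O: no H
  1 × O (charge -1): no H
  Total hydrogens = 6.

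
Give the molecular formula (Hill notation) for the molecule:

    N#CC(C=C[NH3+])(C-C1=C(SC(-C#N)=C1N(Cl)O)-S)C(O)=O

Heavy atoms from the SMILES: 11 C, 1 Cl, 4 N, 3 O, 2 S.
Implicit hydrogens by atom environment:
  4 × C (aromatic): no H
  4 × C: no H
  3 × N: no H
  2 × C: 1 H each → 2
  2 × O: 1 H each → 2
  1 × C: 2 H
  1 × Cl: no H
  1 × N (charge +1): 3 H
  1 × O: no H
  1 × S: 1 H
  1 × S (aromatic): no H
  Total hydrogens = 10.
Net charge +1.
Molecular formula: C11H10ClN4O3S2+

C11H10ClN4O3S2+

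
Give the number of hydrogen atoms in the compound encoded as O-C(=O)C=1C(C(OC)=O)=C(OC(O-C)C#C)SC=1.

10

Hydrogens are implicit in SMILES; fill each atom to its normal valence:
  5 × O: no H
  3 × C (aromatic): no H
  3 × C: no H
  2 × C: 3 H each → 6
  2 × C: 1 H each → 2
  1 × C (aromatic): 1 H
  1 × O: 1 H
  1 × S (aromatic): no H
  Total hydrogens = 10.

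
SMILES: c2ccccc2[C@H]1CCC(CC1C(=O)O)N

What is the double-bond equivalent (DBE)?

6

Molecular formula from the SMILES: C13H17NO2.
DoU = (2C + 2 + N − H − X)/2 = (2·13 + 2 + 1 − 17 − 0)/2 = 12/2 = 6.
(Structurally: 2 ring(s) + 4 π bond(s) = 6.)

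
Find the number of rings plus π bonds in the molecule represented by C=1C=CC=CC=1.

Molecular formula from the SMILES: C6H6.
DoU = (2C + 2 + N − H − X)/2 = (2·6 + 2 + 0 − 6 − 0)/2 = 8/2 = 4.
(Structurally: 1 ring(s) + 3 π bond(s) = 4.)

4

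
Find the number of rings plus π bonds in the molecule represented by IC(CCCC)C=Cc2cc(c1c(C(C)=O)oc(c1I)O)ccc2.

9

Molecular formula from the SMILES: C19H20I2O3.
DoU = (2C + 2 + N − H − X)/2 = (2·19 + 2 + 0 − 20 − 2)/2 = 18/2 = 9.
(Structurally: 2 ring(s) + 7 π bond(s) = 9.)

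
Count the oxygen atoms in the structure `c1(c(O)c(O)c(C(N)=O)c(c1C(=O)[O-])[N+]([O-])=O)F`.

7

The symbol for oxygen appears 7 times in the SMILES.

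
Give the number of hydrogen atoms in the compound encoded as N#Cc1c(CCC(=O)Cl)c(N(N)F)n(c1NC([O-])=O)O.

8

Hydrogens are implicit in SMILES; fill each atom to its normal valence:
  4 × C (aromatic): no H
  3 × C: no H
  2 × C: 2 H each → 4
  2 × N: no H
  2 × O: no H
  1 × Cl: no H
  1 × F: no H
  1 × N: 2 H
  1 × N: 1 H
  1 × N (aromatic): no H
  1 × O: 1 H
  1 × O (charge -1): no H
  Total hydrogens = 8.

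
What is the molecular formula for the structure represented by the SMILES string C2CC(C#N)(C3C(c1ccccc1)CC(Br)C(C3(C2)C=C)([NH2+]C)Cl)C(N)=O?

Heavy atoms from the SMILES: 1 Br, 21 C, 1 Cl, 3 N, 1 O.
Implicit hydrogens by atom environment:
  5 × C: 2 H each → 10
  5 × C (aromatic): 1 H each → 5
  5 × C: no H
  4 × C: 1 H each → 4
  1 × Br: no H
  1 × C: 3 H
  1 × C (aromatic): no H
  1 × Cl: no H
  1 × N: 2 H
  1 × N (charge +1): 2 H
  1 × N: no H
  1 × O: no H
  Total hydrogens = 26.
Net charge +1.
Molecular formula: C21H26BrClN3O+

C21H26BrClN3O+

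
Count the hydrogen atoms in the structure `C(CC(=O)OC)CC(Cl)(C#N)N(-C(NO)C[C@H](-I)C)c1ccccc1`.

23

Hydrogens are implicit in SMILES; fill each atom to its normal valence:
  5 × C (aromatic): 1 H each → 5
  4 × C: 2 H each → 8
  3 × C: no H
  2 × C: 3 H each → 6
  2 × C: 1 H each → 2
  2 × N: no H
  2 × O: no H
  1 × C (aromatic): no H
  1 × Cl: no H
  1 × I: no H
  1 × N: 1 H
  1 × O: 1 H
  Total hydrogens = 23.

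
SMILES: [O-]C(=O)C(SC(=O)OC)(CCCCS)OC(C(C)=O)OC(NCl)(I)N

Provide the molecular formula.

Heavy atoms from the SMILES: 12 C, 1 Cl, 1 I, 2 N, 7 O, 2 S.
Implicit hydrogens by atom environment:
  6 × O: no H
  5 × C: no H
  4 × C: 2 H each → 8
  2 × C: 3 H each → 6
  1 × C: 1 H
  1 × Cl: no H
  1 × I: no H
  1 × N: 2 H
  1 × N: 1 H
  1 × O (charge -1): no H
  1 × S: 1 H
  1 × S: no H
  Total hydrogens = 19.
Net charge -1.
Molecular formula: C12H19ClIN2O7S2-

C12H19ClIN2O7S2-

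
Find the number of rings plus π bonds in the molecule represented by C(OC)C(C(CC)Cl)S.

0

Molecular formula from the SMILES: C6H13ClOS.
DoU = (2C + 2 + N − H − X)/2 = (2·6 + 2 + 0 − 13 − 1)/2 = 0/2 = 0.
(Structurally: 0 ring(s) + 0 π bond(s) = 0.)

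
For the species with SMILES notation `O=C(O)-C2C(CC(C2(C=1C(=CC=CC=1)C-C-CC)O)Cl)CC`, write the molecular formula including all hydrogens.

C18H25ClO3

Heavy atoms from the SMILES: 18 C, 1 Cl, 3 O.
Implicit hydrogens by atom environment:
  5 × C: 2 H each → 10
  4 × C (aromatic): 1 H each → 4
  3 × C: 1 H each → 3
  2 × C: 3 H each → 6
  2 × C: no H
  2 × C (aromatic): no H
  2 × O: 1 H each → 2
  1 × Cl: no H
  1 × O: no H
  Total hydrogens = 25.
Molecular formula: C18H25ClO3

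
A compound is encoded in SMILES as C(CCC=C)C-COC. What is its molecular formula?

Heavy atoms from the SMILES: 8 C, 1 O.
Implicit hydrogens by atom environment:
  6 × C: 2 H each → 12
  1 × C: 3 H
  1 × C: 1 H
  1 × O: no H
  Total hydrogens = 16.
Molecular formula: C8H16O

C8H16O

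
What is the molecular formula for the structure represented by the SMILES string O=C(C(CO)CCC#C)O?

C7H10O3

Heavy atoms from the SMILES: 7 C, 3 O.
Implicit hydrogens by atom environment:
  3 × C: 2 H each → 6
  2 × C: 1 H each → 2
  2 × C: no H
  2 × O: 1 H each → 2
  1 × O: no H
  Total hydrogens = 10.
Molecular formula: C7H10O3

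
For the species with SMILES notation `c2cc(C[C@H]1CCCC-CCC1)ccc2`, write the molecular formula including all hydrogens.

C15H22

Heavy atoms from the SMILES: 15 C.
Implicit hydrogens by atom environment:
  8 × C: 2 H each → 16
  5 × C (aromatic): 1 H each → 5
  1 × C: 1 H
  1 × C (aromatic): no H
  Total hydrogens = 22.
Molecular formula: C15H22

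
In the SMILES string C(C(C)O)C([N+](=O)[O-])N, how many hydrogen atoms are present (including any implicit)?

10

Hydrogens are implicit in SMILES; fill each atom to its normal valence:
  2 × C: 1 H each → 2
  1 × C: 3 H
  1 × C: 2 H
  1 × N: 2 H
  1 × N (charge +1): no H
  1 × O: 1 H
  1 × O: no H
  1 × O (charge -1): no H
  Total hydrogens = 10.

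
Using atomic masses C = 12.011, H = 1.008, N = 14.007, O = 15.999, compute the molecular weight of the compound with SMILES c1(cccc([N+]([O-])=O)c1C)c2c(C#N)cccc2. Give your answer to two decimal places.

Molecular formula: C14H10N2O2.
M = 14×12.011 + 10×1.008 + 2×14.007 + 2×15.999 = 238.25 g/mol.

238.25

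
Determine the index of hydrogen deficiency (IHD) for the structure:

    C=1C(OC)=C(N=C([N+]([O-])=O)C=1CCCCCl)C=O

Molecular formula from the SMILES: C11H13ClN2O4.
DoU = (2C + 2 + N − H − X)/2 = (2·11 + 2 + 2 − 13 − 1)/2 = 12/2 = 6.
(Structurally: 1 ring(s) + 5 π bond(s) = 6.)

6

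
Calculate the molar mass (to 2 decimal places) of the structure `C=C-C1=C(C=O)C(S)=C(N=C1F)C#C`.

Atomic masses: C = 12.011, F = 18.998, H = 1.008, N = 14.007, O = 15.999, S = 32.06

Molecular formula: C10H6FNOS.
M = 10×12.011 + 1×18.998 + 6×1.008 + 1×14.007 + 1×15.999 + 1×32.06 = 207.22 g/mol.

207.22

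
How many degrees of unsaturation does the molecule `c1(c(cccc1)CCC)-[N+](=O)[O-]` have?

Molecular formula from the SMILES: C9H11NO2.
DoU = (2C + 2 + N − H − X)/2 = (2·9 + 2 + 1 − 11 − 0)/2 = 10/2 = 5.
(Structurally: 1 ring(s) + 4 π bond(s) = 5.)

5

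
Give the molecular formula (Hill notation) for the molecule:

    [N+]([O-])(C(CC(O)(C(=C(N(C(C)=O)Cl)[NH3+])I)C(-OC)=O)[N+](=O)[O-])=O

Heavy atoms from the SMILES: 9 C, 1 Cl, 1 I, 4 N, 8 O.
Implicit hydrogens by atom environment:
  5 × C: no H
  5 × O: no H
  2 × C: 3 H each → 6
  2 × N (charge +1): no H
  2 × O (charge -1): no H
  1 × C: 2 H
  1 × C: 1 H
  1 × Cl: no H
  1 × I: no H
  1 × N (charge +1): 3 H
  1 × N: no H
  1 × O: 1 H
  Total hydrogens = 13.
Net charge +1.
Molecular formula: C9H13ClIN4O8+

C9H13ClIN4O8+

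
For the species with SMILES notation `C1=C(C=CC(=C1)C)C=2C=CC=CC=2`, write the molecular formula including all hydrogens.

C13H12

Heavy atoms from the SMILES: 13 C.
Implicit hydrogens by atom environment:
  9 × C (aromatic): 1 H each → 9
  3 × C (aromatic): no H
  1 × C: 3 H
  Total hydrogens = 12.
Molecular formula: C13H12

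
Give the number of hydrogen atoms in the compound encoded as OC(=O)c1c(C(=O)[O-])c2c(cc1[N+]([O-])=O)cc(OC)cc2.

Hydrogens are implicit in SMILES; fill each atom to its normal valence:
  6 × C (aromatic): no H
  4 × C (aromatic): 1 H each → 4
  4 × O: no H
  2 × C: no H
  2 × O (charge -1): no H
  1 × C: 3 H
  1 × N (charge +1): no H
  1 × O: 1 H
  Total hydrogens = 8.

8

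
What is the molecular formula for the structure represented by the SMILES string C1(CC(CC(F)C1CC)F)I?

Heavy atoms from the SMILES: 8 C, 2 F, 1 I.
Implicit hydrogens by atom environment:
  4 × C: 1 H each → 4
  3 × C: 2 H each → 6
  2 × F: no H
  1 × C: 3 H
  1 × I: no H
  Total hydrogens = 13.
Molecular formula: C8H13F2I

C8H13F2I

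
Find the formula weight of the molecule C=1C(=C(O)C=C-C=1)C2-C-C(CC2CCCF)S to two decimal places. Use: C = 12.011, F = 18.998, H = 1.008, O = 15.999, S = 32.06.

Molecular formula: C14H19FOS.
M = 14×12.011 + 1×18.998 + 19×1.008 + 1×15.999 + 1×32.06 = 254.36 g/mol.

254.36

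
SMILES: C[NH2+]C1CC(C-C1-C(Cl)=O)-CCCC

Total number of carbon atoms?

The symbol for carbon appears 11 times in the SMILES. (Cl is a single chlorine, not C + l.)

11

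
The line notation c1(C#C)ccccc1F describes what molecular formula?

C8H5F

Heavy atoms from the SMILES: 8 C, 1 F.
Implicit hydrogens by atom environment:
  4 × C (aromatic): 1 H each → 4
  2 × C (aromatic): no H
  1 × C: 1 H
  1 × C: no H
  1 × F: no H
  Total hydrogens = 5.
Molecular formula: C8H5F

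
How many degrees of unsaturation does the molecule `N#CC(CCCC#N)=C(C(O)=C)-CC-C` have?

Molecular formula from the SMILES: C12H16N2O.
DoU = (2C + 2 + N − H − X)/2 = (2·12 + 2 + 2 − 16 − 0)/2 = 12/2 = 6.
(Structurally: 0 ring(s) + 6 π bond(s) = 6.)

6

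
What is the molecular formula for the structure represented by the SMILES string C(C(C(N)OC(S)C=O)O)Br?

C5H10BrNO3S

Heavy atoms from the SMILES: 1 Br, 5 C, 1 N, 3 O, 1 S.
Implicit hydrogens by atom environment:
  4 × C: 1 H each → 4
  2 × O: no H
  1 × Br: no H
  1 × C: 2 H
  1 × N: 2 H
  1 × O: 1 H
  1 × S: 1 H
  Total hydrogens = 10.
Molecular formula: C5H10BrNO3S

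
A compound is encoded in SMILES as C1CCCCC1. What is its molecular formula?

Heavy atoms from the SMILES: 6 C.
Implicit hydrogens by atom environment:
  6 × C: 2 H each → 12
  Total hydrogens = 12.
Molecular formula: C6H12

C6H12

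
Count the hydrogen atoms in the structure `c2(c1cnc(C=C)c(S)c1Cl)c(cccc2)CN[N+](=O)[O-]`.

Hydrogens are implicit in SMILES; fill each atom to its normal valence:
  6 × C (aromatic): no H
  5 × C (aromatic): 1 H each → 5
  2 × C: 2 H each → 4
  1 × C: 1 H
  1 × Cl: no H
  1 × N: 1 H
  1 × N (aromatic): no H
  1 × N (charge +1): no H
  1 × O: no H
  1 × O (charge -1): no H
  1 × S: 1 H
  Total hydrogens = 12.

12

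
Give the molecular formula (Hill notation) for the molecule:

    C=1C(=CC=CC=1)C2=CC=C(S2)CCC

C13H14S

Heavy atoms from the SMILES: 13 C, 1 S.
Implicit hydrogens by atom environment:
  7 × C (aromatic): 1 H each → 7
  3 × C (aromatic): no H
  2 × C: 2 H each → 4
  1 × C: 3 H
  1 × S (aromatic): no H
  Total hydrogens = 14.
Molecular formula: C13H14S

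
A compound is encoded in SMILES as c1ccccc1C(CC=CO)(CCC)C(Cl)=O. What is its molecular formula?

C14H17ClO2

Heavy atoms from the SMILES: 14 C, 1 Cl, 2 O.
Implicit hydrogens by atom environment:
  5 × C (aromatic): 1 H each → 5
  3 × C: 2 H each → 6
  2 × C: 1 H each → 2
  2 × C: no H
  1 × C: 3 H
  1 × C (aromatic): no H
  1 × Cl: no H
  1 × O: 1 H
  1 × O: no H
  Total hydrogens = 17.
Molecular formula: C14H17ClO2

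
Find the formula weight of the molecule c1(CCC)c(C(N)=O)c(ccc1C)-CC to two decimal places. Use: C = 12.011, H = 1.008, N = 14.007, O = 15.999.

205.30

Molecular formula: C13H19NO.
M = 13×12.011 + 19×1.008 + 1×14.007 + 1×15.999 = 205.30 g/mol.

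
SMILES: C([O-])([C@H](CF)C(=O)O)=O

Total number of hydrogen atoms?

Hydrogens are implicit in SMILES; fill each atom to its normal valence:
  2 × C: no H
  2 × O: no H
  1 × C: 2 H
  1 × C: 1 H
  1 × F: no H
  1 × O: 1 H
  1 × O (charge -1): no H
  Total hydrogens = 4.

4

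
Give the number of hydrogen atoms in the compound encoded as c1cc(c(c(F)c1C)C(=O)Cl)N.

7

Hydrogens are implicit in SMILES; fill each atom to its normal valence:
  4 × C (aromatic): no H
  2 × C (aromatic): 1 H each → 2
  1 × C: 3 H
  1 × C: no H
  1 × Cl: no H
  1 × F: no H
  1 × N: 2 H
  1 × O: no H
  Total hydrogens = 7.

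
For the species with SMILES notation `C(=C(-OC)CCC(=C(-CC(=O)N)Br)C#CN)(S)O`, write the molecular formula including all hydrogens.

Heavy atoms from the SMILES: 1 Br, 11 C, 2 N, 3 O, 1 S.
Implicit hydrogens by atom environment:
  7 × C: no H
  3 × C: 2 H each → 6
  2 × N: 2 H each → 4
  2 × O: no H
  1 × Br: no H
  1 × C: 3 H
  1 × O: 1 H
  1 × S: 1 H
  Total hydrogens = 15.
Molecular formula: C11H15BrN2O3S

C11H15BrN2O3S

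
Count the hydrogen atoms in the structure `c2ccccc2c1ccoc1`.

8

Hydrogens are implicit in SMILES; fill each atom to its normal valence:
  8 × C (aromatic): 1 H each → 8
  2 × C (aromatic): no H
  1 × O (aromatic): no H
  Total hydrogens = 8.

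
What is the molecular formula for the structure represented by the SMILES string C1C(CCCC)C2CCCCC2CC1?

Heavy atoms from the SMILES: 14 C.
Implicit hydrogens by atom environment:
  10 × C: 2 H each → 20
  3 × C: 1 H each → 3
  1 × C: 3 H
  Total hydrogens = 26.
Molecular formula: C14H26

C14H26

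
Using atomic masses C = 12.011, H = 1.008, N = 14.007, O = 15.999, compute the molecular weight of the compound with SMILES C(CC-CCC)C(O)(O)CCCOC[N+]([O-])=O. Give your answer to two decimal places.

Molecular formula: C11H23NO5.
M = 11×12.011 + 23×1.008 + 1×14.007 + 5×15.999 = 249.31 g/mol.

249.31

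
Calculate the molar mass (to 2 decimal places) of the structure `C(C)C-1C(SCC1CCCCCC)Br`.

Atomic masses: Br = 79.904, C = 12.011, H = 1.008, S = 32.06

279.28

Molecular formula: C12H23BrS.
M = 1×79.904 + 12×12.011 + 23×1.008 + 1×32.06 = 279.28 g/mol.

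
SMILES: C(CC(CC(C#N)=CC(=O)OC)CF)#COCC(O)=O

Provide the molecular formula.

C13H14FNO5

Heavy atoms from the SMILES: 13 C, 1 F, 1 N, 5 O.
Implicit hydrogens by atom environment:
  6 × C: no H
  4 × C: 2 H each → 8
  4 × O: no H
  2 × C: 1 H each → 2
  1 × C: 3 H
  1 × F: no H
  1 × N: no H
  1 × O: 1 H
  Total hydrogens = 14.
Molecular formula: C13H14FNO5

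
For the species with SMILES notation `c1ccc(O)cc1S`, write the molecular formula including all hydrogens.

Heavy atoms from the SMILES: 6 C, 1 O, 1 S.
Implicit hydrogens by atom environment:
  4 × C (aromatic): 1 H each → 4
  2 × C (aromatic): no H
  1 × O: 1 H
  1 × S: 1 H
  Total hydrogens = 6.
Molecular formula: C6H6OS

C6H6OS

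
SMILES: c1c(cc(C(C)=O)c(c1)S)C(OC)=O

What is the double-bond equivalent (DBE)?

6

Molecular formula from the SMILES: C10H10O3S.
DoU = (2C + 2 + N − H − X)/2 = (2·10 + 2 + 0 − 10 − 0)/2 = 12/2 = 6.
(Structurally: 1 ring(s) + 5 π bond(s) = 6.)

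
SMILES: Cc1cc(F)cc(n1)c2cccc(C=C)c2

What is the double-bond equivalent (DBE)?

Molecular formula from the SMILES: C14H12FN.
DoU = (2C + 2 + N − H − X)/2 = (2·14 + 2 + 1 − 12 − 1)/2 = 18/2 = 9.
(Structurally: 2 ring(s) + 7 π bond(s) = 9.)

9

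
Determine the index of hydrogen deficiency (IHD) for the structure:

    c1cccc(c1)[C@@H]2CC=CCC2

Molecular formula from the SMILES: C12H14.
DoU = (2C + 2 + N − H − X)/2 = (2·12 + 2 + 0 − 14 − 0)/2 = 12/2 = 6.
(Structurally: 2 ring(s) + 4 π bond(s) = 6.)

6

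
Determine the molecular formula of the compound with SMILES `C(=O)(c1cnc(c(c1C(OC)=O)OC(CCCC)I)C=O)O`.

C14H16INO6

Heavy atoms from the SMILES: 14 C, 1 I, 1 N, 6 O.
Implicit hydrogens by atom environment:
  5 × O: no H
  4 × C (aromatic): no H
  3 × C: 2 H each → 6
  2 × C: 3 H each → 6
  2 × C: 1 H each → 2
  2 × C: no H
  1 × C (aromatic): 1 H
  1 × I: no H
  1 × N (aromatic): no H
  1 × O: 1 H
  Total hydrogens = 16.
Molecular formula: C14H16INO6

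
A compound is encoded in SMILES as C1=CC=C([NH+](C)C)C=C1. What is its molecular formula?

Heavy atoms from the SMILES: 8 C, 1 N.
Implicit hydrogens by atom environment:
  5 × C (aromatic): 1 H each → 5
  2 × C: 3 H each → 6
  1 × C (aromatic): no H
  1 × N (charge +1): 1 H
  Total hydrogens = 12.
Net charge +1.
Molecular formula: C8H12N+

C8H12N+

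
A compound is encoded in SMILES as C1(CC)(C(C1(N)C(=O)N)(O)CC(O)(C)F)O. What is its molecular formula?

Heavy atoms from the SMILES: 9 C, 1 F, 2 N, 4 O.
Implicit hydrogens by atom environment:
  5 × C: no H
  3 × O: 1 H each → 3
  2 × C: 3 H each → 6
  2 × C: 2 H each → 4
  2 × N: 2 H each → 4
  1 × F: no H
  1 × O: no H
  Total hydrogens = 17.
Molecular formula: C9H17FN2O4

C9H17FN2O4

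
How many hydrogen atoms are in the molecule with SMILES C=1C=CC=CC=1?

6

Hydrogens are implicit in SMILES; fill each atom to its normal valence:
  6 × C (aromatic): 1 H each → 6
  Total hydrogens = 6.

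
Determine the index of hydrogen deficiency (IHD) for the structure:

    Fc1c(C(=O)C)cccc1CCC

Molecular formula from the SMILES: C11H13FO.
DoU = (2C + 2 + N − H − X)/2 = (2·11 + 2 + 0 − 13 − 1)/2 = 10/2 = 5.
(Structurally: 1 ring(s) + 4 π bond(s) = 5.)

5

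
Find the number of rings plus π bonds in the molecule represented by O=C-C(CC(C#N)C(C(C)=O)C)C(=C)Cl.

Molecular formula from the SMILES: C11H14ClNO2.
DoU = (2C + 2 + N − H − X)/2 = (2·11 + 2 + 1 − 14 − 1)/2 = 10/2 = 5.
(Structurally: 0 ring(s) + 5 π bond(s) = 5.)

5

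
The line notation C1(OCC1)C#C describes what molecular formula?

Heavy atoms from the SMILES: 5 C, 1 O.
Implicit hydrogens by atom environment:
  2 × C: 2 H each → 4
  2 × C: 1 H each → 2
  1 × C: no H
  1 × O: no H
  Total hydrogens = 6.
Molecular formula: C5H6O

C5H6O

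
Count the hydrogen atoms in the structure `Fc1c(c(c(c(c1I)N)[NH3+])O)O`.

7

Hydrogens are implicit in SMILES; fill each atom to its normal valence:
  6 × C (aromatic): no H
  2 × O: 1 H each → 2
  1 × F: no H
  1 × I: no H
  1 × N (charge +1): 3 H
  1 × N: 2 H
  Total hydrogens = 7.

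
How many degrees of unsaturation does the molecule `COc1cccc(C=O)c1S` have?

Molecular formula from the SMILES: C8H8O2S.
DoU = (2C + 2 + N − H − X)/2 = (2·8 + 2 + 0 − 8 − 0)/2 = 10/2 = 5.
(Structurally: 1 ring(s) + 4 π bond(s) = 5.)

5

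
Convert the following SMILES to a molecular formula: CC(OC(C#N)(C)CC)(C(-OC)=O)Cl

C9H14ClNO3

Heavy atoms from the SMILES: 9 C, 1 Cl, 1 N, 3 O.
Implicit hydrogens by atom environment:
  4 × C: 3 H each → 12
  4 × C: no H
  3 × O: no H
  1 × C: 2 H
  1 × Cl: no H
  1 × N: no H
  Total hydrogens = 14.
Molecular formula: C9H14ClNO3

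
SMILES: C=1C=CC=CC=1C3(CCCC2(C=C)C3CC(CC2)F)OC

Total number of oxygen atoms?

The symbol for oxygen appears 1 time in the SMILES.

1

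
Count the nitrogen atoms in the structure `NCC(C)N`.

The symbol for nitrogen appears 2 times in the SMILES.

2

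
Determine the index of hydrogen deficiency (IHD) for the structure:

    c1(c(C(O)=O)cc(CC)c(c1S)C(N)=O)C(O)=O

Molecular formula from the SMILES: C11H11NO5S.
DoU = (2C + 2 + N − H − X)/2 = (2·11 + 2 + 1 − 11 − 0)/2 = 14/2 = 7.
(Structurally: 1 ring(s) + 6 π bond(s) = 7.)

7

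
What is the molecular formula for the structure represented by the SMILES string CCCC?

Heavy atoms from the SMILES: 4 C.
Implicit hydrogens by atom environment:
  2 × C: 3 H each → 6
  2 × C: 2 H each → 4
  Total hydrogens = 10.
Molecular formula: C4H10

C4H10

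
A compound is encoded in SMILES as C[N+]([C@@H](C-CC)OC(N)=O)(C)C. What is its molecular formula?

C8H19N2O2+

Heavy atoms from the SMILES: 8 C, 2 N, 2 O.
Implicit hydrogens by atom environment:
  4 × C: 3 H each → 12
  2 × C: 2 H each → 4
  2 × O: no H
  1 × C: 1 H
  1 × C: no H
  1 × N: 2 H
  1 × N (charge +1): no H
  Total hydrogens = 19.
Net charge +1.
Molecular formula: C8H19N2O2+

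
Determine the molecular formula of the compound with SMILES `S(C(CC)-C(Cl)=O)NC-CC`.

C7H14ClNOS

Heavy atoms from the SMILES: 7 C, 1 Cl, 1 N, 1 O, 1 S.
Implicit hydrogens by atom environment:
  3 × C: 2 H each → 6
  2 × C: 3 H each → 6
  1 × C: 1 H
  1 × C: no H
  1 × Cl: no H
  1 × N: 1 H
  1 × O: no H
  1 × S: no H
  Total hydrogens = 14.
Molecular formula: C7H14ClNOS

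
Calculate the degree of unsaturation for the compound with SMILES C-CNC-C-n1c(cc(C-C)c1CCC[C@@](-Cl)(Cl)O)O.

Molecular formula from the SMILES: C14H24Cl2N2O2.
DoU = (2C + 2 + N − H − X)/2 = (2·14 + 2 + 2 − 24 − 2)/2 = 6/2 = 3.
(Structurally: 1 ring(s) + 2 π bond(s) = 3.)

3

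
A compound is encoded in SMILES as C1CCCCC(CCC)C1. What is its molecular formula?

Heavy atoms from the SMILES: 10 C.
Implicit hydrogens by atom environment:
  8 × C: 2 H each → 16
  1 × C: 3 H
  1 × C: 1 H
  Total hydrogens = 20.
Molecular formula: C10H20

C10H20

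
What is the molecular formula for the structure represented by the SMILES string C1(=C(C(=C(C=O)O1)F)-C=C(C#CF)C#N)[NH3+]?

C10H5F2N2O2+

Heavy atoms from the SMILES: 10 C, 2 F, 2 N, 2 O.
Implicit hydrogens by atom environment:
  4 × C (aromatic): no H
  4 × C: no H
  2 × C: 1 H each → 2
  2 × F: no H
  1 × N (charge +1): 3 H
  1 × N: no H
  1 × O (aromatic): no H
  1 × O: no H
  Total hydrogens = 5.
Net charge +1.
Molecular formula: C10H5F2N2O2+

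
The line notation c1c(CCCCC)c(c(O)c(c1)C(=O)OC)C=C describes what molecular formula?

C15H20O3

Heavy atoms from the SMILES: 15 C, 3 O.
Implicit hydrogens by atom environment:
  5 × C: 2 H each → 10
  4 × C (aromatic): no H
  2 × C: 3 H each → 6
  2 × C (aromatic): 1 H each → 2
  2 × O: no H
  1 × C: 1 H
  1 × C: no H
  1 × O: 1 H
  Total hydrogens = 20.
Molecular formula: C15H20O3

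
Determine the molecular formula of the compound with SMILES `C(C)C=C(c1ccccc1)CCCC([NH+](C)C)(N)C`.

Heavy atoms from the SMILES: 17 C, 2 N.
Implicit hydrogens by atom environment:
  5 × C (aromatic): 1 H each → 5
  4 × C: 3 H each → 12
  4 × C: 2 H each → 8
  2 × C: no H
  1 × C: 1 H
  1 × C (aromatic): no H
  1 × N: 2 H
  1 × N (charge +1): 1 H
  Total hydrogens = 29.
Net charge +1.
Molecular formula: C17H29N2+

C17H29N2+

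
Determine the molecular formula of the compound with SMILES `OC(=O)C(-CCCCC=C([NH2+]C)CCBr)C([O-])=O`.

C12H20BrNO4

Heavy atoms from the SMILES: 1 Br, 12 C, 1 N, 4 O.
Implicit hydrogens by atom environment:
  6 × C: 2 H each → 12
  3 × C: no H
  2 × C: 1 H each → 2
  2 × O: no H
  1 × Br: no H
  1 × C: 3 H
  1 × N (charge +1): 2 H
  1 × O: 1 H
  1 × O (charge -1): no H
  Total hydrogens = 20.
Molecular formula: C12H20BrNO4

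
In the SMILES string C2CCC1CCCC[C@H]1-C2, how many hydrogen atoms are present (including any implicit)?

Hydrogens are implicit in SMILES; fill each atom to its normal valence:
  8 × C: 2 H each → 16
  2 × C: 1 H each → 2
  Total hydrogens = 18.

18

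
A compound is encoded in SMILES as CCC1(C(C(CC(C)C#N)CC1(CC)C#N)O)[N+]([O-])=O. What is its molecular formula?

Heavy atoms from the SMILES: 14 C, 3 N, 3 O.
Implicit hydrogens by atom environment:
  4 × C: 2 H each → 8
  4 × C: no H
  3 × C: 3 H each → 9
  3 × C: 1 H each → 3
  2 × N: no H
  1 × N (charge +1): no H
  1 × O: 1 H
  1 × O: no H
  1 × O (charge -1): no H
  Total hydrogens = 21.
Molecular formula: C14H21N3O3

C14H21N3O3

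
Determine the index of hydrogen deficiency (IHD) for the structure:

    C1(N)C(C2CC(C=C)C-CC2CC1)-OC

Molecular formula from the SMILES: C13H23NO.
DoU = (2C + 2 + N − H − X)/2 = (2·13 + 2 + 1 − 23 − 0)/2 = 6/2 = 3.
(Structurally: 2 ring(s) + 1 π bond(s) = 3.)

3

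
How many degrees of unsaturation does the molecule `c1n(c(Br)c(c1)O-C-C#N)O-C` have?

Molecular formula from the SMILES: C7H7BrN2O2.
DoU = (2C + 2 + N − H − X)/2 = (2·7 + 2 + 2 − 7 − 1)/2 = 10/2 = 5.
(Structurally: 1 ring(s) + 4 π bond(s) = 5.)

5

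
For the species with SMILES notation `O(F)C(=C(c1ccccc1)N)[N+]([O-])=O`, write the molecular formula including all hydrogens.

Heavy atoms from the SMILES: 8 C, 1 F, 2 N, 3 O.
Implicit hydrogens by atom environment:
  5 × C (aromatic): 1 H each → 5
  2 × C: no H
  2 × O: no H
  1 × C (aromatic): no H
  1 × F: no H
  1 × N: 2 H
  1 × N (charge +1): no H
  1 × O (charge -1): no H
  Total hydrogens = 7.
Molecular formula: C8H7FN2O3

C8H7FN2O3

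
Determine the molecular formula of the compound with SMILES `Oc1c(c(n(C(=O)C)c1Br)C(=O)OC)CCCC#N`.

Heavy atoms from the SMILES: 1 Br, 12 C, 2 N, 4 O.
Implicit hydrogens by atom environment:
  4 × C (aromatic): no H
  3 × C: 2 H each → 6
  3 × C: no H
  3 × O: no H
  2 × C: 3 H each → 6
  1 × Br: no H
  1 × N (aromatic): no H
  1 × N: no H
  1 × O: 1 H
  Total hydrogens = 13.
Molecular formula: C12H13BrN2O4

C12H13BrN2O4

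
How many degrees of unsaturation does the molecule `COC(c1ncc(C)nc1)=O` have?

Molecular formula from the SMILES: C7H8N2O2.
DoU = (2C + 2 + N − H − X)/2 = (2·7 + 2 + 2 − 8 − 0)/2 = 10/2 = 5.
(Structurally: 1 ring(s) + 4 π bond(s) = 5.)

5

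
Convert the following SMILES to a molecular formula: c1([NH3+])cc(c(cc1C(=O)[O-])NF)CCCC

Heavy atoms from the SMILES: 11 C, 1 F, 2 N, 2 O.
Implicit hydrogens by atom environment:
  4 × C (aromatic): no H
  3 × C: 2 H each → 6
  2 × C (aromatic): 1 H each → 2
  1 × C: 3 H
  1 × C: no H
  1 × F: no H
  1 × N (charge +1): 3 H
  1 × N: 1 H
  1 × O: no H
  1 × O (charge -1): no H
  Total hydrogens = 15.
Molecular formula: C11H15FN2O2

C11H15FN2O2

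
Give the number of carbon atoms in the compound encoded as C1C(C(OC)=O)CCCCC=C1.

The symbol for carbon appears 10 times in the SMILES.

10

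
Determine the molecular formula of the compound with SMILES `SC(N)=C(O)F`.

Heavy atoms from the SMILES: 2 C, 1 F, 1 N, 1 O, 1 S.
Implicit hydrogens by atom environment:
  2 × C: no H
  1 × F: no H
  1 × N: 2 H
  1 × O: 1 H
  1 × S: 1 H
  Total hydrogens = 4.
Molecular formula: C2H4FNOS

C2H4FNOS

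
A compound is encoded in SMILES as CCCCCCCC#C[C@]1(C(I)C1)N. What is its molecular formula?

C12H20IN

Heavy atoms from the SMILES: 12 C, 1 I, 1 N.
Implicit hydrogens by atom environment:
  7 × C: 2 H each → 14
  3 × C: no H
  1 × C: 3 H
  1 × C: 1 H
  1 × I: no H
  1 × N: 2 H
  Total hydrogens = 20.
Molecular formula: C12H20IN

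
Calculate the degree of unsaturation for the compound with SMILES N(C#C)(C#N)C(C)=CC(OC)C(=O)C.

6

Molecular formula from the SMILES: C10H12N2O2.
DoU = (2C + 2 + N − H − X)/2 = (2·10 + 2 + 2 − 12 − 0)/2 = 12/2 = 6.
(Structurally: 0 ring(s) + 6 π bond(s) = 6.)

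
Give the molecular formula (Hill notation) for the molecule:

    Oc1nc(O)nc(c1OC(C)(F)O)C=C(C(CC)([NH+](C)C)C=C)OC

Heavy atoms from the SMILES: 16 C, 1 F, 3 N, 5 O.
Implicit hydrogens by atom environment:
  5 × C: 3 H each → 15
  4 × C (aromatic): no H
  3 × C: no H
  3 × O: 1 H each → 3
  2 × C: 2 H each → 4
  2 × C: 1 H each → 2
  2 × N (aromatic): no H
  2 × O: no H
  1 × F: no H
  1 × N (charge +1): 1 H
  Total hydrogens = 25.
Net charge +1.
Molecular formula: C16H25FN3O5+

C16H25FN3O5+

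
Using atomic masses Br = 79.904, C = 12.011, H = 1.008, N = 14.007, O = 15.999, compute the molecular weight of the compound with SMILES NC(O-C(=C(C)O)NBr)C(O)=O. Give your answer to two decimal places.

Molecular formula: C5H9BrN2O4.
M = 1×79.904 + 5×12.011 + 9×1.008 + 2×14.007 + 4×15.999 = 241.04 g/mol.

241.04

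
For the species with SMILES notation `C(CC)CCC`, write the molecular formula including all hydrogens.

Heavy atoms from the SMILES: 6 C.
Implicit hydrogens by atom environment:
  4 × C: 2 H each → 8
  2 × C: 3 H each → 6
  Total hydrogens = 14.
Molecular formula: C6H14

C6H14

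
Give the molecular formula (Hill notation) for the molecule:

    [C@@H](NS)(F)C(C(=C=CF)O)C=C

Heavy atoms from the SMILES: 7 C, 2 F, 1 N, 1 O, 1 S.
Implicit hydrogens by atom environment:
  4 × C: 1 H each → 4
  2 × C: no H
  2 × F: no H
  1 × C: 2 H
  1 × N: 1 H
  1 × O: 1 H
  1 × S: 1 H
  Total hydrogens = 9.
Molecular formula: C7H9F2NOS

C7H9F2NOS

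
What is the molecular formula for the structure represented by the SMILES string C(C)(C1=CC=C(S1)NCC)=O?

Heavy atoms from the SMILES: 8 C, 1 N, 1 O, 1 S.
Implicit hydrogens by atom environment:
  2 × C: 3 H each → 6
  2 × C (aromatic): 1 H each → 2
  2 × C (aromatic): no H
  1 × C: 2 H
  1 × C: no H
  1 × N: 1 H
  1 × O: no H
  1 × S (aromatic): no H
  Total hydrogens = 11.
Molecular formula: C8H11NOS

C8H11NOS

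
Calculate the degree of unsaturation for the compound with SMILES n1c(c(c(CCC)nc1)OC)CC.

Molecular formula from the SMILES: C10H16N2O.
DoU = (2C + 2 + N − H − X)/2 = (2·10 + 2 + 2 − 16 − 0)/2 = 8/2 = 4.
(Structurally: 1 ring(s) + 3 π bond(s) = 4.)

4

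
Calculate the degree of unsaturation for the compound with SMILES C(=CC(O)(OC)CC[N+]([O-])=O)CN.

2

Molecular formula from the SMILES: C7H14N2O4.
DoU = (2C + 2 + N − H − X)/2 = (2·7 + 2 + 2 − 14 − 0)/2 = 4/2 = 2.
(Structurally: 0 ring(s) + 2 π bond(s) = 2.)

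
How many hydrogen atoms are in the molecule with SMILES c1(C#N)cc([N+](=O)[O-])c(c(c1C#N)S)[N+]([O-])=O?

2

Hydrogens are implicit in SMILES; fill each atom to its normal valence:
  5 × C (aromatic): no H
  2 × C: no H
  2 × N: no H
  2 × N (charge +1): no H
  2 × O: no H
  2 × O (charge -1): no H
  1 × C (aromatic): 1 H
  1 × S: 1 H
  Total hydrogens = 2.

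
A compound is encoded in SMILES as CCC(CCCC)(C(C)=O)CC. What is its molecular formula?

Heavy atoms from the SMILES: 11 C, 1 O.
Implicit hydrogens by atom environment:
  5 × C: 2 H each → 10
  4 × C: 3 H each → 12
  2 × C: no H
  1 × O: no H
  Total hydrogens = 22.
Molecular formula: C11H22O

C11H22O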